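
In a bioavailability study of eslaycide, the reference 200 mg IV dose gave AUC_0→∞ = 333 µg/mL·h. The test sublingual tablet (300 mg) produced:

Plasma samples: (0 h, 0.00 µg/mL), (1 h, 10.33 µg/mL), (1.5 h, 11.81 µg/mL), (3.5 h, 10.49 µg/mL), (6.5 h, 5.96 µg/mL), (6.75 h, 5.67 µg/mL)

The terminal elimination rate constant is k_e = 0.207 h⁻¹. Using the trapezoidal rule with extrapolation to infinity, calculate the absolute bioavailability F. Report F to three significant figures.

Trapezoidal AUC_0→6.75 (sublingual tablet):
  [0→1]: (0.00+10.33)/2 × 1 = 5.165
  [1→1.5]: (10.33+11.81)/2 × 0.5 = 5.535
  [1.5→3.5]: (11.81+10.49)/2 × 2 = 22.3
  [3.5→6.5]: (10.49+5.96)/2 × 3 = 24.675
  [6.5→6.75]: (5.96+5.67)/2 × 0.25 = 1.45375
  Sum = 59.12875 µg/mL·h
Tail: C_last/k_e = 5.67/0.207 = 27.391
AUC_0→∞ (sublingual tablet) = 59.12875 + 27.391 = 86.51975 µg/mL·h
F = (AUC_ev/D_ev)/(AUC_iv/D_iv) = (86.51975/300)/(333/200) = 0.288399/1.665 = 0.1732

F = 0.173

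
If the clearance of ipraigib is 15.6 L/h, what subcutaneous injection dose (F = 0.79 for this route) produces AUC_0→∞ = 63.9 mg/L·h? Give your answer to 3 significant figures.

Dose = 1260 mg

Dose = CL × AUC_0→∞ / F
     = 15.6 × 63.9 / 0.79 = 1261.82 mg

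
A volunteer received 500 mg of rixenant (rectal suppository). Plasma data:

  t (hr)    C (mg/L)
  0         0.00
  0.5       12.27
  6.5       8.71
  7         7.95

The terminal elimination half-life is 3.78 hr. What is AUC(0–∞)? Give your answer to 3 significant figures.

AUC = 114 mg/L·hr

Trapezoidal AUC_0→7:
  [0→0.5]: (0.00+12.27)/2 × 0.5 = 3.0675
  [0.5→6.5]: (12.27+8.71)/2 × 6 = 62.94
  [6.5→7]: (8.71+7.95)/2 × 0.5 = 4.165
  Sum = 70.1725 mg/L·hr
k_e = ln2 / t½ = 0.693147 / 3.78 = 0.1834 hr^-1
Extrapolated tail: C_last / k_e = 7.95 / 0.1834 = 43.348
AUC_0→∞ = 70.1725 + 43.348 = 113.5205 mg/L·hr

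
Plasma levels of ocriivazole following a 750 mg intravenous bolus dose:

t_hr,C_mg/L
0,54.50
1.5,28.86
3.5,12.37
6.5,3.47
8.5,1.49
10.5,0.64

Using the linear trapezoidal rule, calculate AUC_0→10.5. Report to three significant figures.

Trapezoidal AUC_0→10.5:
  [0→1.5]: (54.50+28.86)/2 × 1.5 = 62.52
  [1.5→3.5]: (28.86+12.37)/2 × 2 = 41.23
  [3.5→6.5]: (12.37+3.47)/2 × 3 = 23.76
  [6.5→8.5]: (3.47+1.49)/2 × 2 = 4.96
  [8.5→10.5]: (1.49+0.64)/2 × 2 = 2.13
  Sum = 134.6 mg/L·hr

AUC = 135 mg/L·hr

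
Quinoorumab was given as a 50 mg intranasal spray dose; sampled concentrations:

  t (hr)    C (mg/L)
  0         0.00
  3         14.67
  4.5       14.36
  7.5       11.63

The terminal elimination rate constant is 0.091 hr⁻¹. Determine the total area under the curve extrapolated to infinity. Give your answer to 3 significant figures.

AUC = 211 mg/L·hr

Trapezoidal AUC_0→7.5:
  [0→3]: (0.00+14.67)/2 × 3 = 22.005
  [3→4.5]: (14.67+14.36)/2 × 1.5 = 21.7725
  [4.5→7.5]: (14.36+11.63)/2 × 3 = 38.985
  Sum = 82.7625 mg/L·hr
Extrapolated tail: C_last / k_e = 11.63 / 0.091 = 127.802
AUC_0→∞ = 82.7625 + 127.802 = 210.5645 mg/L·hr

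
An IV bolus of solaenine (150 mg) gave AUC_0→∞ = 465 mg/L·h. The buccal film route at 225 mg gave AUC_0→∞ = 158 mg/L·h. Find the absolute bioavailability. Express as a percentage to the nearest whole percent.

F = (AUC_ev / D_ev) / (AUC_iv / D_iv)
  = (158/225) / (465/150)
  = 0.702222 / 3.1 = 0.2265
  = 22.65%

F = 23%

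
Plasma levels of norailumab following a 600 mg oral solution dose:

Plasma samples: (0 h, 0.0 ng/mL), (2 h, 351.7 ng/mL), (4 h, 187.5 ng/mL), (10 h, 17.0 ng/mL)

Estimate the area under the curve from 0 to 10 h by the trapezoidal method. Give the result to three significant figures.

AUC = 1500 ng/mL·h

Trapezoidal AUC_0→10:
  [0→2]: (0.0+351.7)/2 × 2 = 351.7
  [2→4]: (351.7+187.5)/2 × 2 = 539.2
  [4→10]: (187.5+17.0)/2 × 6 = 613.5
  Sum = 1504.4 ng/mL·h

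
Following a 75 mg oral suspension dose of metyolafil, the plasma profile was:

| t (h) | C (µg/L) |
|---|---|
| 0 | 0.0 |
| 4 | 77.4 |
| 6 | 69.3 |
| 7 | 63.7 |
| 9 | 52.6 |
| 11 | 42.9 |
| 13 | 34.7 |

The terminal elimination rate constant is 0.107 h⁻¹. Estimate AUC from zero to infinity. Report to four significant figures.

Trapezoidal AUC_0→13:
  [0→4]: (0.0+77.4)/2 × 4 = 154.8
  [4→6]: (77.4+69.3)/2 × 2 = 146.7
  [6→7]: (69.3+63.7)/2 × 1 = 66.5
  [7→9]: (63.7+52.6)/2 × 2 = 116.3
  [9→11]: (52.6+42.9)/2 × 2 = 95.5
  [11→13]: (42.9+34.7)/2 × 2 = 77.6
  Sum = 657.4 µg/L·h
Extrapolated tail: C_last / k_e = 34.7 / 0.107 = 324.299
AUC_0→∞ = 657.4 + 324.299 = 981.699 µg/L·h

AUC = 981.7 µg/L·h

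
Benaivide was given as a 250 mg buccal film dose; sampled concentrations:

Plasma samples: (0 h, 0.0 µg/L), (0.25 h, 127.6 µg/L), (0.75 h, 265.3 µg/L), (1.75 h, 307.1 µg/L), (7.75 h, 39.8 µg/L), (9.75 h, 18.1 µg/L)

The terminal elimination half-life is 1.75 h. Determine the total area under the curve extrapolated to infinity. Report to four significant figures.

Trapezoidal AUC_0→9.75:
  [0→0.25]: (0.0+127.6)/2 × 0.25 = 15.95
  [0.25→0.75]: (127.6+265.3)/2 × 0.5 = 98.225
  [0.75→1.75]: (265.3+307.1)/2 × 1 = 286.2
  [1.75→7.75]: (307.1+39.8)/2 × 6 = 1040.7
  [7.75→9.75]: (39.8+18.1)/2 × 2 = 57.9
  Sum = 1498.975 µg/L·h
k_e = ln2 / t½ = 0.693147 / 1.75 = 0.3961 h^-1
Extrapolated tail: C_last / k_e = 18.1 / 0.3961 = 45.696
AUC_0→∞ = 1498.975 + 45.696 = 1544.671 µg/L·h

AUC = 1545 µg/L·h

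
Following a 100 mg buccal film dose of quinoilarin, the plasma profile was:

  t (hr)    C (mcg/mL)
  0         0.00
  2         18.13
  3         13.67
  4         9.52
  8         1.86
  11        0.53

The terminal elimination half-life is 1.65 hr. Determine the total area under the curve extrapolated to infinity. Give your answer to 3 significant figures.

Trapezoidal AUC_0→11:
  [0→2]: (0.00+18.13)/2 × 2 = 18.13
  [2→3]: (18.13+13.67)/2 × 1 = 15.9
  [3→4]: (13.67+9.52)/2 × 1 = 11.595
  [4→8]: (9.52+1.86)/2 × 4 = 22.76
  [8→11]: (1.86+0.53)/2 × 3 = 3.585
  Sum = 71.97 mcg/mL·hr
k_e = ln2 / t½ = 0.693147 / 1.65 = 0.4201 hr^-1
Extrapolated tail: C_last / k_e = 0.53 / 0.4201 = 1.262
AUC_0→∞ = 71.97 + 1.262 = 73.232 mcg/mL·hr

AUC = 73.2 mcg/mL·hr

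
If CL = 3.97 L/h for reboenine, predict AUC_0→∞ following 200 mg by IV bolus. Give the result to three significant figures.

AUC = 50.4 mg/L·h

AUC_0→∞ = Dose_iv / CL
        = 200 / 3.97 = 50.3778 mg/L·h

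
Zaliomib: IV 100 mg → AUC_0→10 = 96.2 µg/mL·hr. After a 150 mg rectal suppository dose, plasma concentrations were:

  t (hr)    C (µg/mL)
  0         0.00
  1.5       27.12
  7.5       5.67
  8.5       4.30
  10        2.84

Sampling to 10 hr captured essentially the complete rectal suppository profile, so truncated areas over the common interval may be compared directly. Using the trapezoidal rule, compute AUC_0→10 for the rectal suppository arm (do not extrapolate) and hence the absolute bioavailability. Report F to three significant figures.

F = 0.894

Trapezoidal AUC_0→10 (rectal suppository):
  [0→1.5]: (0.00+27.12)/2 × 1.5 = 20.34
  [1.5→7.5]: (27.12+5.67)/2 × 6 = 98.37
  [7.5→8.5]: (5.67+4.30)/2 × 1 = 4.985
  [8.5→10]: (4.30+2.84)/2 × 1.5 = 5.355
  Sum = 129.05 µg/mL·hr
F = (AUC_ev/D_ev)/(AUC_iv/D_iv) = (129.05/150)/(96.2/100) = 0.860333/0.962 = 0.8943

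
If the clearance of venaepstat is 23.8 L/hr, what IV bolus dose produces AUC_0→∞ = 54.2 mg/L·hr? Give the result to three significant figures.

Dose_iv = CL × AUC_0→∞
     = 23.8 × 54.2 = 1289.96 mg

Dose = 1290 mg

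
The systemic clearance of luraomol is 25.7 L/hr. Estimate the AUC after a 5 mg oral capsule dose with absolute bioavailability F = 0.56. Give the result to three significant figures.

AUC_0→∞ = F × Dose / CL
        = 0.56 × 5 / 25.7 = 0.108949 mg/L·hr

AUC = 0.109 mg/L·hr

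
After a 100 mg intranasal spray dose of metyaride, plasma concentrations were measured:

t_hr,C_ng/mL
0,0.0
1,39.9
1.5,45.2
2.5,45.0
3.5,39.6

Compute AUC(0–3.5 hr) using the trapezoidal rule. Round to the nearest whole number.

AUC = 129 ng/mL·hr

Trapezoidal AUC_0→3.5:
  [0→1]: (0.0+39.9)/2 × 1 = 19.95
  [1→1.5]: (39.9+45.2)/2 × 0.5 = 21.275
  [1.5→2.5]: (45.2+45.0)/2 × 1 = 45.1
  [2.5→3.5]: (45.0+39.6)/2 × 1 = 42.3
  Sum = 128.625 ng/mL·hr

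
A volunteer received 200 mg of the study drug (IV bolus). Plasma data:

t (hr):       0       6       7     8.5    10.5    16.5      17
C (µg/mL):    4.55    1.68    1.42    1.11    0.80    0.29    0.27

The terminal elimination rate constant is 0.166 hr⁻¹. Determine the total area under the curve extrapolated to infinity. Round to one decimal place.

AUC = 29.1 µg/mL·hr

Trapezoidal AUC_0→17:
  [0→6]: (4.55+1.68)/2 × 6 = 18.69
  [6→7]: (1.68+1.42)/2 × 1 = 1.55
  [7→8.5]: (1.42+1.11)/2 × 1.5 = 1.8975
  [8.5→10.5]: (1.11+0.80)/2 × 2 = 1.91
  [10.5→16.5]: (0.80+0.29)/2 × 6 = 3.27
  [16.5→17]: (0.29+0.27)/2 × 0.5 = 0.14
  Sum = 27.4575 µg/mL·hr
Extrapolated tail: C_last / k_e = 0.27 / 0.166 = 1.627
AUC_0→∞ = 27.4575 + 1.627 = 29.0845 µg/mL·hr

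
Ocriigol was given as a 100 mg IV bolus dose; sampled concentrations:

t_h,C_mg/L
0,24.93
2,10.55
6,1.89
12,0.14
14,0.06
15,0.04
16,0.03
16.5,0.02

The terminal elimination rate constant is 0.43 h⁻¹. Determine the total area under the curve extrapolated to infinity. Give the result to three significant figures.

Trapezoidal AUC_0→16.5:
  [0→2]: (24.93+10.55)/2 × 2 = 35.48
  [2→6]: (10.55+1.89)/2 × 4 = 24.88
  [6→12]: (1.89+0.14)/2 × 6 = 6.09
  [12→14]: (0.14+0.06)/2 × 2 = 0.2
  [14→15]: (0.06+0.04)/2 × 1 = 0.05
  [15→16]: (0.04+0.03)/2 × 1 = 0.035
  [16→16.5]: (0.03+0.02)/2 × 0.5 = 0.0125
  Sum = 66.7475 mg/L·h
Extrapolated tail: C_last / k_e = 0.02 / 0.43 = 0.047
AUC_0→∞ = 66.7475 + 0.047 = 66.7945 mg/L·h

AUC = 66.8 mg/L·h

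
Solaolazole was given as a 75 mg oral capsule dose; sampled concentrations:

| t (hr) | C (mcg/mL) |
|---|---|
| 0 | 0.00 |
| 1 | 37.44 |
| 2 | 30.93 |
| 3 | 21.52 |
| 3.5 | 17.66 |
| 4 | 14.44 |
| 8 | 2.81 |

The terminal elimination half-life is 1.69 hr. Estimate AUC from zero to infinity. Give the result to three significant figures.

Trapezoidal AUC_0→8:
  [0→1]: (0.00+37.44)/2 × 1 = 18.72
  [1→2]: (37.44+30.93)/2 × 1 = 34.185
  [2→3]: (30.93+21.52)/2 × 1 = 26.225
  [3→3.5]: (21.52+17.66)/2 × 0.5 = 9.795
  [3.5→4]: (17.66+14.44)/2 × 0.5 = 8.025
  [4→8]: (14.44+2.81)/2 × 4 = 34.5
  Sum = 131.45 mcg/mL·hr
k_e = ln2 / t½ = 0.693147 / 1.69 = 0.4101 hr^-1
Extrapolated tail: C_last / k_e = 2.81 / 0.4101 = 6.852
AUC_0→∞ = 131.45 + 6.852 = 138.302 mcg/mL·hr

AUC = 138 mcg/mL·hr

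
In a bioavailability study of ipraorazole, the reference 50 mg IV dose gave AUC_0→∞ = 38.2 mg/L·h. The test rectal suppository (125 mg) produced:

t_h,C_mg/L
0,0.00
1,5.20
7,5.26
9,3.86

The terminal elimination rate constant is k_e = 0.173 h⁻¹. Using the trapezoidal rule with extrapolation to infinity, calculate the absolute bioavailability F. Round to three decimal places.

F = 0.685

Trapezoidal AUC_0→9 (rectal suppository):
  [0→1]: (0.00+5.20)/2 × 1 = 2.6
  [1→7]: (5.20+5.26)/2 × 6 = 31.38
  [7→9]: (5.26+3.86)/2 × 2 = 9.12
  Sum = 43.1 mg/L·h
Tail: C_last/k_e = 3.86/0.173 = 22.312
AUC_0→∞ (rectal suppository) = 43.1 + 22.312 = 65.412 mg/L·h
F = (AUC_ev/D_ev)/(AUC_iv/D_iv) = (65.412/125)/(38.2/50) = 0.523296/0.764 = 0.6849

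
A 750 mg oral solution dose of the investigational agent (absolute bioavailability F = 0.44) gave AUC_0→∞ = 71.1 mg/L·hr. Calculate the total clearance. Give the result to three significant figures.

CL = F × Dose / AUC_0→∞
   = 0.44 × 750 / 71.1 = 4.64135 L/hr

CL = 4.64 L/hr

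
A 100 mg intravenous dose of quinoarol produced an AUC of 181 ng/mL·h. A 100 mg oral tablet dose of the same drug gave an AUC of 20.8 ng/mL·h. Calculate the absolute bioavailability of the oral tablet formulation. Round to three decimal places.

F = (AUC_ev / D_ev) / (AUC_iv / D_iv)
  = (20.8/100) / (181/100)
  = 0.208 / 1.81 = 0.1149

F = 0.115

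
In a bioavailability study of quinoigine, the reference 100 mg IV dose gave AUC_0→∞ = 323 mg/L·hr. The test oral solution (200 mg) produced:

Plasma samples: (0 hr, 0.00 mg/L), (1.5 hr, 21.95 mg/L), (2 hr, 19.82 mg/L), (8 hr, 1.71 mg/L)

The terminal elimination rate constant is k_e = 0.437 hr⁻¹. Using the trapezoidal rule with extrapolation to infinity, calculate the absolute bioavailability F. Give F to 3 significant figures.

F = 0.148

Trapezoidal AUC_0→8 (oral solution):
  [0→1.5]: (0.00+21.95)/2 × 1.5 = 16.4625
  [1.5→2]: (21.95+19.82)/2 × 0.5 = 10.4425
  [2→8]: (19.82+1.71)/2 × 6 = 64.59
  Sum = 91.495 mg/L·hr
Tail: C_last/k_e = 1.71/0.437 = 3.913
AUC_0→∞ (oral solution) = 91.495 + 3.913 = 95.408 mg/L·hr
F = (AUC_ev/D_ev)/(AUC_iv/D_iv) = (95.408/200)/(323/100) = 0.47704/3.23 = 0.1477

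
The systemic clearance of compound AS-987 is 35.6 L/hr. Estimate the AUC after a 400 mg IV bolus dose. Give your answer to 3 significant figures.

AUC = 11.2 mg/L·hr

AUC_0→∞ = Dose_iv / CL
        = 400 / 35.6 = 11.236 mg/L·hr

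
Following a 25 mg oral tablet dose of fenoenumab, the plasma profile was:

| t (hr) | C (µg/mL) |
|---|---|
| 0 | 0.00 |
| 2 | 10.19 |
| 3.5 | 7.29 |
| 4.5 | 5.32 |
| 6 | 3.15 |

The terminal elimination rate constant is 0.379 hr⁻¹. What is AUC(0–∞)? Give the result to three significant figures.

Trapezoidal AUC_0→6:
  [0→2]: (0.00+10.19)/2 × 2 = 10.19
  [2→3.5]: (10.19+7.29)/2 × 1.5 = 13.11
  [3.5→4.5]: (7.29+5.32)/2 × 1 = 6.305
  [4.5→6]: (5.32+3.15)/2 × 1.5 = 6.3525
  Sum = 35.9575 µg/mL·hr
Extrapolated tail: C_last / k_e = 3.15 / 0.379 = 8.311
AUC_0→∞ = 35.9575 + 8.311 = 44.2685 µg/mL·hr

AUC = 44.3 µg/mL·hr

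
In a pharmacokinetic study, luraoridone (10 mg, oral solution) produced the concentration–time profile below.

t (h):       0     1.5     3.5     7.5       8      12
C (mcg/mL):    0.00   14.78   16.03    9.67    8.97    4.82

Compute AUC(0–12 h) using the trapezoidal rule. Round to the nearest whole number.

AUC = 126 mcg/mL·h

Trapezoidal AUC_0→12:
  [0→1.5]: (0.00+14.78)/2 × 1.5 = 11.085
  [1.5→3.5]: (14.78+16.03)/2 × 2 = 30.81
  [3.5→7.5]: (16.03+9.67)/2 × 4 = 51.4
  [7.5→8]: (9.67+8.97)/2 × 0.5 = 4.66
  [8→12]: (8.97+4.82)/2 × 4 = 27.58
  Sum = 125.535 mcg/mL·h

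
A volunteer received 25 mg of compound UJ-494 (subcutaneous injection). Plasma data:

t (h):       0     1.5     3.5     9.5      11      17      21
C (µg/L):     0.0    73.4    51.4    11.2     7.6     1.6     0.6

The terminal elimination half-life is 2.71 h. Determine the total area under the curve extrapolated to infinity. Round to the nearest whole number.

Trapezoidal AUC_0→21:
  [0→1.5]: (0.0+73.4)/2 × 1.5 = 55.05
  [1.5→3.5]: (73.4+51.4)/2 × 2 = 124.8
  [3.5→9.5]: (51.4+11.2)/2 × 6 = 187.8
  [9.5→11]: (11.2+7.6)/2 × 1.5 = 14.1
  [11→17]: (7.6+1.6)/2 × 6 = 27.6
  [17→21]: (1.6+0.6)/2 × 4 = 4.4
  Sum = 413.75 µg/L·h
k_e = ln2 / t½ = 0.693147 / 2.71 = 0.2558 h^-1
Extrapolated tail: C_last / k_e = 0.6 / 0.2558 = 2.346
AUC_0→∞ = 413.75 + 2.346 = 416.096 µg/L·h

AUC = 416 µg/L·h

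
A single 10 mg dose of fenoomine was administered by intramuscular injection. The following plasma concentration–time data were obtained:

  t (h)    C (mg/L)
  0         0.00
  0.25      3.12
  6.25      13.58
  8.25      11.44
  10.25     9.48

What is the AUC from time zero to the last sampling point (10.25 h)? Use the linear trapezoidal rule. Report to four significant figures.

Trapezoidal AUC_0→10.25:
  [0→0.25]: (0.00+3.12)/2 × 0.25 = 0.39
  [0.25→6.25]: (3.12+13.58)/2 × 6 = 50.1
  [6.25→8.25]: (13.58+11.44)/2 × 2 = 25.02
  [8.25→10.25]: (11.44+9.48)/2 × 2 = 20.92
  Sum = 96.43 mg/L·h

AUC = 96.43 mg/L·h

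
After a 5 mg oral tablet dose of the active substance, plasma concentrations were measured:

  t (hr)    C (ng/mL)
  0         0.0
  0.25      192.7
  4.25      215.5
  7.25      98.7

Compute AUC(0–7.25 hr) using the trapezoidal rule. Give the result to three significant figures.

AUC = 1310 ng/mL·hr

Trapezoidal AUC_0→7.25:
  [0→0.25]: (0.0+192.7)/2 × 0.25 = 24.0875
  [0.25→4.25]: (192.7+215.5)/2 × 4 = 816.4
  [4.25→7.25]: (215.5+98.7)/2 × 3 = 471.3
  Sum = 1311.7875 ng/mL·hr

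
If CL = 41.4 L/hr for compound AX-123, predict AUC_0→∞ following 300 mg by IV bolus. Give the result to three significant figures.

AUC_0→∞ = Dose_iv / CL
        = 300 / 41.4 = 7.24638 mg/L·hr

AUC = 7.25 mg/L·hr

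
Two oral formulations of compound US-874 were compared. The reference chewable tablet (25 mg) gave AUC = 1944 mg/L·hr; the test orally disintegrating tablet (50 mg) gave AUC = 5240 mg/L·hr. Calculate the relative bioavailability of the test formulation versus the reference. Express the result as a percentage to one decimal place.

F_rel = 134.8%

F_rel = (AUC_test/D_test) / (AUC_ref/D_ref)
      = (5240/50) / (1944/25)
      = 104.8 / 77.76 = 1.3477 = 134.77%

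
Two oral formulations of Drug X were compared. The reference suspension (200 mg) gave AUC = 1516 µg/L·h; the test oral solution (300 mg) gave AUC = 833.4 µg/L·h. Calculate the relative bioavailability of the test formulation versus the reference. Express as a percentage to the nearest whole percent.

F_rel = 37%

F_rel = (AUC_test/D_test) / (AUC_ref/D_ref)
      = (833.4/300) / (1516/200)
      = 2.778 / 7.58 = 0.3665 = 36.65%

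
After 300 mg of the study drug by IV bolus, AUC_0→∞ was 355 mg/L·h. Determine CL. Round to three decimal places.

CL = Dose_iv / AUC_0→∞
   = 300 / 355 = 0.84507 L/h

CL = 0.845 L/h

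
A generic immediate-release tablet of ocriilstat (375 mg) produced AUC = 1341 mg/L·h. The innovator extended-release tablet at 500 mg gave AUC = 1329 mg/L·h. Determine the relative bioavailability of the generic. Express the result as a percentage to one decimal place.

F_rel = (AUC_test/D_test) / (AUC_ref/D_ref)
      = (1341/375) / (1329/500)
      = 3.576 / 2.658 = 1.3454 = 134.54%

F_rel = 134.5%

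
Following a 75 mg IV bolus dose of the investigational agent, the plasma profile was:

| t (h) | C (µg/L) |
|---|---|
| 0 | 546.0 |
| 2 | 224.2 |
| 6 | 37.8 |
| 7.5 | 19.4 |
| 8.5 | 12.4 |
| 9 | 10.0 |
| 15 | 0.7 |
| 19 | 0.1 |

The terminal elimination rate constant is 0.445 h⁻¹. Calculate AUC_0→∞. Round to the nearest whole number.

Trapezoidal AUC_0→19:
  [0→2]: (546.0+224.2)/2 × 2 = 770.2
  [2→6]: (224.2+37.8)/2 × 4 = 524.0
  [6→7.5]: (37.8+19.4)/2 × 1.5 = 42.9
  [7.5→8.5]: (19.4+12.4)/2 × 1 = 15.9
  [8.5→9]: (12.4+10.0)/2 × 0.5 = 5.6
  [9→15]: (10.0+0.7)/2 × 6 = 32.1
  [15→19]: (0.7+0.1)/2 × 4 = 1.6
  Sum = 1392.3 µg/L·h
Extrapolated tail: C_last / k_e = 0.1 / 0.445 = 0.225
AUC_0→∞ = 1392.3 + 0.225 = 1392.525 µg/L·h

AUC = 1393 µg/L·h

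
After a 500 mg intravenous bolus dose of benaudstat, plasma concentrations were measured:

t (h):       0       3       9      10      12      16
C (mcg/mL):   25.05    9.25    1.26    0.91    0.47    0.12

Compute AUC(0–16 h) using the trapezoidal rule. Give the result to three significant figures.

AUC = 86.6 mcg/mL·h

Trapezoidal AUC_0→16:
  [0→3]: (25.05+9.25)/2 × 3 = 51.45
  [3→9]: (9.25+1.26)/2 × 6 = 31.53
  [9→10]: (1.26+0.91)/2 × 1 = 1.085
  [10→12]: (0.91+0.47)/2 × 2 = 1.38
  [12→16]: (0.47+0.12)/2 × 4 = 1.18
  Sum = 86.625 mcg/mL·h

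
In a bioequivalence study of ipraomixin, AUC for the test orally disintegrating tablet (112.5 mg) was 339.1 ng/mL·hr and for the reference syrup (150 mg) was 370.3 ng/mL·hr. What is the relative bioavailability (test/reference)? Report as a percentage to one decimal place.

F_rel = 122.1%

F_rel = (AUC_test/D_test) / (AUC_ref/D_ref)
      = (339.1/112.5) / (370.3/150)
      = 3.01422 / 2.46867 = 1.2210 = 122.10%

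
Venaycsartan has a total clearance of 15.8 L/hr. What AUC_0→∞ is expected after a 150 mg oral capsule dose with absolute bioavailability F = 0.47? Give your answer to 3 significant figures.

AUC_0→∞ = F × Dose / CL
        = 0.47 × 150 / 15.8 = 4.46203 mg/L·hr

AUC = 4.46 mg/L·hr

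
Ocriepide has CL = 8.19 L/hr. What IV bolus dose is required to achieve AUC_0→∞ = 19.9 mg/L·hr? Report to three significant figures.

Dose_iv = CL × AUC_0→∞
     = 8.19 × 19.9 = 162.981 mg

Dose = 163 mg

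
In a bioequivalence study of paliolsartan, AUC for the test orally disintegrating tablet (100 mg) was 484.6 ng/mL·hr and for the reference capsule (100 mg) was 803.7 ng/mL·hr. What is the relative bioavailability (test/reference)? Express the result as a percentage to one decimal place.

F_rel = (AUC_test/D_test) / (AUC_ref/D_ref)
      = (484.6/100) / (803.7/100)
      = 4.846 / 8.037 = 0.6030 = 60.30%

F_rel = 60.3%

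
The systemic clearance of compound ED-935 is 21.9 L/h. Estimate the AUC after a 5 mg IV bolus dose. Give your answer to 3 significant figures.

AUC = 0.228 mg/L·h

AUC_0→∞ = Dose_iv / CL
        = 5 / 21.9 = 0.228311 mg/L·h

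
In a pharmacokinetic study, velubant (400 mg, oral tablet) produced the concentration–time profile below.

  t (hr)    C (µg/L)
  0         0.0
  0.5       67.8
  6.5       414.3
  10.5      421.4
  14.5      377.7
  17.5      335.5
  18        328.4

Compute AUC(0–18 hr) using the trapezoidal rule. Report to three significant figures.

Trapezoidal AUC_0→18:
  [0→0.5]: (0.0+67.8)/2 × 0.5 = 16.95
  [0.5→6.5]: (67.8+414.3)/2 × 6 = 1446.3
  [6.5→10.5]: (414.3+421.4)/2 × 4 = 1671.4
  [10.5→14.5]: (421.4+377.7)/2 × 4 = 1598.2
  [14.5→17.5]: (377.7+335.5)/2 × 3 = 1069.8
  [17.5→18]: (335.5+328.4)/2 × 0.5 = 165.975
  Sum = 5968.625 µg/L·hr

AUC = 5970 µg/L·hr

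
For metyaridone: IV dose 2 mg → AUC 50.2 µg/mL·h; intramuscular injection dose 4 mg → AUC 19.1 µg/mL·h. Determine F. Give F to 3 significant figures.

F = 0.190

F = (AUC_ev / D_ev) / (AUC_iv / D_iv)
  = (19.1/4) / (50.2/2)
  = 4.775 / 25.1 = 0.1902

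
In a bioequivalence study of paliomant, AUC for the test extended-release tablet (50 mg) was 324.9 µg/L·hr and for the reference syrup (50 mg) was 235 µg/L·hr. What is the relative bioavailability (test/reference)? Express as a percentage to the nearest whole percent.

F_rel = 138%

F_rel = (AUC_test/D_test) / (AUC_ref/D_ref)
      = (324.9/50) / (235/50)
      = 6.498 / 4.7 = 1.3826 = 138.26%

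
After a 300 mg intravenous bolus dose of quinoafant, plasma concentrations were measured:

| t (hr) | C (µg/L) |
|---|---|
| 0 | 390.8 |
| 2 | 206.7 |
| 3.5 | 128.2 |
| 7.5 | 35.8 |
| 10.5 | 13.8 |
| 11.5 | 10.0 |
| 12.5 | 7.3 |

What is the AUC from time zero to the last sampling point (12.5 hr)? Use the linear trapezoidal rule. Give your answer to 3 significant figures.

Trapezoidal AUC_0→12.5:
  [0→2]: (390.8+206.7)/2 × 2 = 597.5
  [2→3.5]: (206.7+128.2)/2 × 1.5 = 251.175
  [3.5→7.5]: (128.2+35.8)/2 × 4 = 328.0
  [7.5→10.5]: (35.8+13.8)/2 × 3 = 74.4
  [10.5→11.5]: (13.8+10.0)/2 × 1 = 11.9
  [11.5→12.5]: (10.0+7.3)/2 × 1 = 8.65
  Sum = 1271.625 µg/L·hr

AUC = 1270 µg/L·hr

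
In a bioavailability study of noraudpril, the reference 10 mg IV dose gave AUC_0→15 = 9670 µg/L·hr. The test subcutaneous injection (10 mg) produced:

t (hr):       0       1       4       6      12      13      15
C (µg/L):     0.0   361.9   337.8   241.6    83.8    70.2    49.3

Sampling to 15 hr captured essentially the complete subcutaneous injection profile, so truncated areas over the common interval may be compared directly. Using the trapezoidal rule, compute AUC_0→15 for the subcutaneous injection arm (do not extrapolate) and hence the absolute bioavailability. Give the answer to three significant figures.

Trapezoidal AUC_0→15 (subcutaneous injection):
  [0→1]: (0.0+361.9)/2 × 1 = 180.95
  [1→4]: (361.9+337.8)/2 × 3 = 1049.55
  [4→6]: (337.8+241.6)/2 × 2 = 579.4
  [6→12]: (241.6+83.8)/2 × 6 = 976.2
  [12→13]: (83.8+70.2)/2 × 1 = 77.0
  [13→15]: (70.2+49.3)/2 × 2 = 119.5
  Sum = 2982.6 µg/L·hr
F = (AUC_ev/D_ev)/(AUC_iv/D_iv) = (2982.6/10)/(9670/10) = 298.26/967 = 0.3084

F = 0.308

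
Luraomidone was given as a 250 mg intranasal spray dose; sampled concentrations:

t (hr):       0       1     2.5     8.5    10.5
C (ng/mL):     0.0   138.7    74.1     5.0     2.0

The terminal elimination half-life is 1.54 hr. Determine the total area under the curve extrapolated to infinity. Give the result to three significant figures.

Trapezoidal AUC_0→10.5:
  [0→1]: (0.0+138.7)/2 × 1 = 69.35
  [1→2.5]: (138.7+74.1)/2 × 1.5 = 159.6
  [2.5→8.5]: (74.1+5.0)/2 × 6 = 237.3
  [8.5→10.5]: (5.0+2.0)/2 × 2 = 7.0
  Sum = 473.25 ng/mL·hr
k_e = ln2 / t½ = 0.693147 / 1.54 = 0.4501 hr^-1
Extrapolated tail: C_last / k_e = 2.0 / 0.4501 = 4.443
AUC_0→∞ = 473.25 + 4.443 = 477.693 ng/mL·hr

AUC = 478 ng/mL·hr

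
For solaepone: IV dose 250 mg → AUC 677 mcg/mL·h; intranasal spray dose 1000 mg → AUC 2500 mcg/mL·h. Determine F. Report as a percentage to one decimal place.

F = 92.3%

F = (AUC_ev / D_ev) / (AUC_iv / D_iv)
  = (2500/1000) / (677/250)
  = 2.5 / 2.708 = 0.9232
  = 92.32%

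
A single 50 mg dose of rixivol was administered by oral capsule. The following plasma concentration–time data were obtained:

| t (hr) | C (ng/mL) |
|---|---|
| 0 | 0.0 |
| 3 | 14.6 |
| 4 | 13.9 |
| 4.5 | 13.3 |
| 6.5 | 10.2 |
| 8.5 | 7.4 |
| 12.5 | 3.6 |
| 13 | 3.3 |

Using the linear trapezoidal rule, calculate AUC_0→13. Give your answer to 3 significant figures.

AUC = 108 ng/mL·hr

Trapezoidal AUC_0→13:
  [0→3]: (0.0+14.6)/2 × 3 = 21.9
  [3→4]: (14.6+13.9)/2 × 1 = 14.25
  [4→4.5]: (13.9+13.3)/2 × 0.5 = 6.8
  [4.5→6.5]: (13.3+10.2)/2 × 2 = 23.5
  [6.5→8.5]: (10.2+7.4)/2 × 2 = 17.6
  [8.5→12.5]: (7.4+3.6)/2 × 4 = 22.0
  [12.5→13]: (3.6+3.3)/2 × 0.5 = 1.725
  Sum = 107.775 ng/mL·hr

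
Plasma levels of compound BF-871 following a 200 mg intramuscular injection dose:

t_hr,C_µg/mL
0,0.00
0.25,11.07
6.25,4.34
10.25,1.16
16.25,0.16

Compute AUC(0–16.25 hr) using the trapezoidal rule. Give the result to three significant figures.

Trapezoidal AUC_0→16.25:
  [0→0.25]: (0.00+11.07)/2 × 0.25 = 1.38375
  [0.25→6.25]: (11.07+4.34)/2 × 6 = 46.23
  [6.25→10.25]: (4.34+1.16)/2 × 4 = 11.0
  [10.25→16.25]: (1.16+0.16)/2 × 6 = 3.96
  Sum = 62.57375 µg/mL·hr

AUC = 62.6 µg/mL·hr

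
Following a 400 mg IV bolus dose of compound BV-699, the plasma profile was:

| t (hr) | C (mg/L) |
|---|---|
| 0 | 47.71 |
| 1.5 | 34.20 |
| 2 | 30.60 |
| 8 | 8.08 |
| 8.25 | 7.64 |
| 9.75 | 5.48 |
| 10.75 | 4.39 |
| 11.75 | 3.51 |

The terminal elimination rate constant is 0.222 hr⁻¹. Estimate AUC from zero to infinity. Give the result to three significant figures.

Trapezoidal AUC_0→11.75:
  [0→1.5]: (47.71+34.20)/2 × 1.5 = 61.4325
  [1.5→2]: (34.20+30.60)/2 × 0.5 = 16.2
  [2→8]: (30.60+8.08)/2 × 6 = 116.04
  [8→8.25]: (8.08+7.64)/2 × 0.25 = 1.965
  [8.25→9.75]: (7.64+5.48)/2 × 1.5 = 9.84
  [9.75→10.75]: (5.48+4.39)/2 × 1 = 4.935
  [10.75→11.75]: (4.39+3.51)/2 × 1 = 3.95
  Sum = 214.3625 mg/L·hr
Extrapolated tail: C_last / k_e = 3.51 / 0.222 = 15.811
AUC_0→∞ = 214.3625 + 15.811 = 230.1735 mg/L·hr

AUC = 230 mg/L·hr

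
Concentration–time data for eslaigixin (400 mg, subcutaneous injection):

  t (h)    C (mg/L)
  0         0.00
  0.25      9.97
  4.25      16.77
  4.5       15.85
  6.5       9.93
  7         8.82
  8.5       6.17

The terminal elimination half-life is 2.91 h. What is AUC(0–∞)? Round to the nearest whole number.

Trapezoidal AUC_0→8.5:
  [0→0.25]: (0.00+9.97)/2 × 0.25 = 1.24625
  [0.25→4.25]: (9.97+16.77)/2 × 4 = 53.48
  [4.25→4.5]: (16.77+15.85)/2 × 0.25 = 4.0775
  [4.5→6.5]: (15.85+9.93)/2 × 2 = 25.78
  [6.5→7]: (9.93+8.82)/2 × 0.5 = 4.6875
  [7→8.5]: (8.82+6.17)/2 × 1.5 = 11.2425
  Sum = 100.51375 mg/L·h
k_e = ln2 / t½ = 0.693147 / 2.91 = 0.2382 h^-1
Extrapolated tail: C_last / k_e = 6.17 / 0.2382 = 25.903
AUC_0→∞ = 100.51375 + 25.903 = 126.41675 mg/L·h

AUC = 126 mg/L·h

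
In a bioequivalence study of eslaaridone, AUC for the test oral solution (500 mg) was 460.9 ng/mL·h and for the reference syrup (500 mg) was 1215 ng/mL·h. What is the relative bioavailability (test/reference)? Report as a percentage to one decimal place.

F_rel = (AUC_test/D_test) / (AUC_ref/D_ref)
      = (460.9/500) / (1215/500)
      = 0.9218 / 2.43 = 0.3793 = 37.93%

F_rel = 37.9%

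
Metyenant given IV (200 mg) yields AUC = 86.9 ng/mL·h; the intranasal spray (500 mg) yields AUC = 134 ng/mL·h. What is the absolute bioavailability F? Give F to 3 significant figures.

F = (AUC_ev / D_ev) / (AUC_iv / D_iv)
  = (134/500) / (86.9/200)
  = 0.268 / 0.4345 = 0.6168

F = 0.617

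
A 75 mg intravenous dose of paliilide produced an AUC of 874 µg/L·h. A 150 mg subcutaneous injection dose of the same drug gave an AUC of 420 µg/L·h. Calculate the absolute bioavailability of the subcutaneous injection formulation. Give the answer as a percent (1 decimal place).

F = 24.0%

F = (AUC_ev / D_ev) / (AUC_iv / D_iv)
  = (420/150) / (874/75)
  = 2.8 / 11.6533 = 0.2403
  = 24.03%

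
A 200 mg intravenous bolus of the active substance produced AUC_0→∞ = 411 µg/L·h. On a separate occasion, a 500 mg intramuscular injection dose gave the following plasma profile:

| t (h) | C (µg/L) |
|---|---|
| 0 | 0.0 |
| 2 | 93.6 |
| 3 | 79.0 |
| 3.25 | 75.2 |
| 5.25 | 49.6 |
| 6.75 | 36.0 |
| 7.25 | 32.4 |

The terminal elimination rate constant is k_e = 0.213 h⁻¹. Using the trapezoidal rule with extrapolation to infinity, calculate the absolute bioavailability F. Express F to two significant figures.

F = 0.54

Trapezoidal AUC_0→7.25 (intramuscular injection):
  [0→2]: (0.0+93.6)/2 × 2 = 93.6
  [2→3]: (93.6+79.0)/2 × 1 = 86.3
  [3→3.25]: (79.0+75.2)/2 × 0.25 = 19.275
  [3.25→5.25]: (75.2+49.6)/2 × 2 = 124.8
  [5.25→6.75]: (49.6+36.0)/2 × 1.5 = 64.2
  [6.75→7.25]: (36.0+32.4)/2 × 0.5 = 17.1
  Sum = 405.275 µg/L·h
Tail: C_last/k_e = 32.4/0.213 = 152.113
AUC_0→∞ (intramuscular injection) = 405.275 + 152.113 = 557.388 µg/L·h
F = (AUC_ev/D_ev)/(AUC_iv/D_iv) = (557.388/500)/(411/200) = 1.114776/2.055 = 0.5425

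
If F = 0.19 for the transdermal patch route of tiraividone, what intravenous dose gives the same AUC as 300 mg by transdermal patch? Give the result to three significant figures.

Systemic exposure from an extravascular dose = F × D_ev, so the equivalent IV dose is F × D_ev.
D_iv = F × D_ev = 0.19 × 300 = 57 mg

D_iv = 57.0 mg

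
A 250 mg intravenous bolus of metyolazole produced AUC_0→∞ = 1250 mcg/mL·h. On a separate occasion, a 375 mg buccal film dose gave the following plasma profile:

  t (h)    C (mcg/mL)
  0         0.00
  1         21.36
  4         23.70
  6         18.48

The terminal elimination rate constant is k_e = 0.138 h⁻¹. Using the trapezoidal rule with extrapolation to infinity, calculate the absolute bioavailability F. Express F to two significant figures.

Trapezoidal AUC_0→6 (buccal film):
  [0→1]: (0.00+21.36)/2 × 1 = 10.68
  [1→4]: (21.36+23.70)/2 × 3 = 67.59
  [4→6]: (23.70+18.48)/2 × 2 = 42.18
  Sum = 120.45 mcg/mL·h
Tail: C_last/k_e = 18.48/0.138 = 133.913
AUC_0→∞ (buccal film) = 120.45 + 133.913 = 254.363 mcg/mL·h
F = (AUC_ev/D_ev)/(AUC_iv/D_iv) = (254.363/375)/(1250/250) = 0.678301/5 = 0.1357

F = 0.14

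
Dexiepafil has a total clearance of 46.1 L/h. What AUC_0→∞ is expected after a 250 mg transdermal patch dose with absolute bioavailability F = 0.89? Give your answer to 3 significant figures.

AUC = 4.83 mg/L·h

AUC_0→∞ = F × Dose / CL
        = 0.89 × 250 / 46.1 = 4.82646 mg/L·h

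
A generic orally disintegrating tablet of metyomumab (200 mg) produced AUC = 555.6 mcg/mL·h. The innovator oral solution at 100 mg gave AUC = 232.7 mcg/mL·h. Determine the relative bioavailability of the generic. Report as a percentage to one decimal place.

F_rel = (AUC_test/D_test) / (AUC_ref/D_ref)
      = (555.6/200) / (232.7/100)
      = 2.778 / 2.327 = 1.1938 = 119.38%

F_rel = 119.4%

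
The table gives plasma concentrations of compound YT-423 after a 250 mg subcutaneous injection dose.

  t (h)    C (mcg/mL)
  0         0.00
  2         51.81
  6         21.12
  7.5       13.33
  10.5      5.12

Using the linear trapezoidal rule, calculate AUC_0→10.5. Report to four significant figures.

AUC = 251.2 mcg/mL·h

Trapezoidal AUC_0→10.5:
  [0→2]: (0.00+51.81)/2 × 2 = 51.81
  [2→6]: (51.81+21.12)/2 × 4 = 145.86
  [6→7.5]: (21.12+13.33)/2 × 1.5 = 25.8375
  [7.5→10.5]: (13.33+5.12)/2 × 3 = 27.675
  Sum = 251.1825 mcg/mL·h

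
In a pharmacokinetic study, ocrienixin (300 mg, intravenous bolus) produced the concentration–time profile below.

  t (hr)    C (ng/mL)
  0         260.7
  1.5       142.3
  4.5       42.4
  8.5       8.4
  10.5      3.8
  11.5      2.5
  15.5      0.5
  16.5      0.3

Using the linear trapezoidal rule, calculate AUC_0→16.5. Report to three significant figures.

Trapezoidal AUC_0→16.5:
  [0→1.5]: (260.7+142.3)/2 × 1.5 = 302.25
  [1.5→4.5]: (142.3+42.4)/2 × 3 = 277.05
  [4.5→8.5]: (42.4+8.4)/2 × 4 = 101.6
  [8.5→10.5]: (8.4+3.8)/2 × 2 = 12.2
  [10.5→11.5]: (3.8+2.5)/2 × 1 = 3.15
  [11.5→15.5]: (2.5+0.5)/2 × 4 = 6.0
  [15.5→16.5]: (0.5+0.3)/2 × 1 = 0.4
  Sum = 702.65 ng/mL·hr

AUC = 703 ng/mL·hr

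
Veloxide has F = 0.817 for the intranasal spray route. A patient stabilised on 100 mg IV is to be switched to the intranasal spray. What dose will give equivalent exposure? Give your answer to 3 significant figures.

D_intranasal = 122 mg

For equal systemic exposure: F × D_ev = D_iv
D_ev = D_iv / F = 100 / 0.817 = 122.399 mg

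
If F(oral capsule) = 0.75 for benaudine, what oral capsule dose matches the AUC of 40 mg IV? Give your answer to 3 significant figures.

For equal systemic exposure: F × D_ev = D_iv
D_ev = D_iv / F = 40 / 0.75 = 53.3333 mg

D_oral = 53.3 mg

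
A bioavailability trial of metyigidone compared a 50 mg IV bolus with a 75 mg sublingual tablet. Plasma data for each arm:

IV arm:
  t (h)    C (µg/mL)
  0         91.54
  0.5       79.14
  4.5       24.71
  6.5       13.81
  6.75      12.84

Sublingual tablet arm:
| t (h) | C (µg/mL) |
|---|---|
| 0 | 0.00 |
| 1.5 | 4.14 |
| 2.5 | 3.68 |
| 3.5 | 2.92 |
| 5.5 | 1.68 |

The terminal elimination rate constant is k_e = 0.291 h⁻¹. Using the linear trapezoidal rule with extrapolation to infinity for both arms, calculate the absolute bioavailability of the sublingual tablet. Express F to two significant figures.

F = 0.041

Trapezoidal AUC_0→6.75 (IV):
  [0→0.5]: (91.54+79.14)/2 × 0.5 = 42.67
  [0.5→4.5]: (79.14+24.71)/2 × 4 = 207.7
  [4.5→6.5]: (24.71+13.81)/2 × 2 = 38.52
  [6.5→6.75]: (13.81+12.84)/2 × 0.25 = 3.33125
  Sum = 292.22125 µg/mL·h
IV tail: 12.84/0.291 = 44.124; AUC_iv,0→∞ = 292.22125 + 44.124 = 336.34525 µg/mL·h
Trapezoidal AUC_0→5.5 (sublingual tablet):
  [0→1.5]: (0.00+4.14)/2 × 1.5 = 3.105
  [1.5→2.5]: (4.14+3.68)/2 × 1 = 3.91
  [2.5→3.5]: (3.68+2.92)/2 × 1 = 3.3
  [3.5→5.5]: (2.92+1.68)/2 × 2 = 4.6
  Sum = 14.915 µg/mL·h
sublingual tablet tail: 1.68/0.291 = 5.773; AUC_ev,0→∞ = 14.915 + 5.773 = 20.688 µg/mL·h
F = (AUC_ev/D_ev)/(AUC_iv/D_iv) = (20.688/75)/(336.34525/50) = 0.27584/6.726905 = 0.0410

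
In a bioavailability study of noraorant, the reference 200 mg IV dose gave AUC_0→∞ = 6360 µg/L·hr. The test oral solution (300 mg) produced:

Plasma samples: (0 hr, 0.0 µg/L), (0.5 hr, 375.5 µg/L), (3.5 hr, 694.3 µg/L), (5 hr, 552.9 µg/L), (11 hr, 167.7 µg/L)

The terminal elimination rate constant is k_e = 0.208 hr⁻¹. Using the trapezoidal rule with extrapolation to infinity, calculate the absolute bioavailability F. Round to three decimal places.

F = 0.587

Trapezoidal AUC_0→11 (oral solution):
  [0→0.5]: (0.0+375.5)/2 × 0.5 = 93.875
  [0.5→3.5]: (375.5+694.3)/2 × 3 = 1604.7
  [3.5→5]: (694.3+552.9)/2 × 1.5 = 935.4
  [5→11]: (552.9+167.7)/2 × 6 = 2161.8
  Sum = 4795.775 µg/L·hr
Tail: C_last/k_e = 167.7/0.208 = 806.250
AUC_0→∞ (oral solution) = 4795.775 + 806.250 = 5602.025 µg/L·hr
F = (AUC_ev/D_ev)/(AUC_iv/D_iv) = (5602.025/300)/(6360/200) = 18.6734/31.8 = 0.5872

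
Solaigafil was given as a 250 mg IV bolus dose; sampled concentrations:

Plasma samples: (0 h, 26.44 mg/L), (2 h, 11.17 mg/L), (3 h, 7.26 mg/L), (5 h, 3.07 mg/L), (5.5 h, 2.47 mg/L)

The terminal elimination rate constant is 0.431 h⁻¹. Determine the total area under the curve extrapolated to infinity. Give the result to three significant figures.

AUC = 64.3 mg/L·h

Trapezoidal AUC_0→5.5:
  [0→2]: (26.44+11.17)/2 × 2 = 37.61
  [2→3]: (11.17+7.26)/2 × 1 = 9.215
  [3→5]: (7.26+3.07)/2 × 2 = 10.33
  [5→5.5]: (3.07+2.47)/2 × 0.5 = 1.385
  Sum = 58.54 mg/L·h
Extrapolated tail: C_last / k_e = 2.47 / 0.431 = 5.731
AUC_0→∞ = 58.54 + 5.731 = 64.271 mg/L·h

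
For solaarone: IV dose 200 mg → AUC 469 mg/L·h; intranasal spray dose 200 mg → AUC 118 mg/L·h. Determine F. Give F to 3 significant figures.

F = 0.252

F = (AUC_ev / D_ev) / (AUC_iv / D_iv)
  = (118/200) / (469/200)
  = 0.59 / 2.345 = 0.2516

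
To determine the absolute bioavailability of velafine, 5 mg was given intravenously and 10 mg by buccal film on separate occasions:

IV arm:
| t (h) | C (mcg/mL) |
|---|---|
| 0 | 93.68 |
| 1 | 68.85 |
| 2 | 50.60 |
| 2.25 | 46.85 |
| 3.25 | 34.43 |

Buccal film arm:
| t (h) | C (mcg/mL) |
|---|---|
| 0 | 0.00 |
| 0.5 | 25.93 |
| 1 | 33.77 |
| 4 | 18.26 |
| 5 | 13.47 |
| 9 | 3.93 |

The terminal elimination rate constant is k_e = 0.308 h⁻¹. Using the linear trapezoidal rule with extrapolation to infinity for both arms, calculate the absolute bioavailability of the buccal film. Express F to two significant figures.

F = 0.27

Trapezoidal AUC_0→3.25 (IV):
  [0→1]: (93.68+68.85)/2 × 1 = 81.265
  [1→2]: (68.85+50.60)/2 × 1 = 59.725
  [2→2.25]: (50.60+46.85)/2 × 0.25 = 12.18125
  [2.25→3.25]: (46.85+34.43)/2 × 1 = 40.64
  Sum = 193.81125 mcg/mL·h
IV tail: 34.43/0.308 = 111.786; AUC_iv,0→∞ = 193.81125 + 111.786 = 305.59725 mcg/mL·h
Trapezoidal AUC_0→9 (buccal film):
  [0→0.5]: (0.00+25.93)/2 × 0.5 = 6.4825
  [0.5→1]: (25.93+33.77)/2 × 0.5 = 14.925
  [1→4]: (33.77+18.26)/2 × 3 = 78.045
  [4→5]: (18.26+13.47)/2 × 1 = 15.865
  [5→9]: (13.47+3.93)/2 × 4 = 34.8
  Sum = 150.1175 mcg/mL·h
buccal film tail: 3.93/0.308 = 12.760; AUC_ev,0→∞ = 150.1175 + 12.760 = 162.8775 mcg/mL·h
F = (AUC_ev/D_ev)/(AUC_iv/D_iv) = (162.8775/10)/(305.59725/5) = 16.28775/61.11945 = 0.2665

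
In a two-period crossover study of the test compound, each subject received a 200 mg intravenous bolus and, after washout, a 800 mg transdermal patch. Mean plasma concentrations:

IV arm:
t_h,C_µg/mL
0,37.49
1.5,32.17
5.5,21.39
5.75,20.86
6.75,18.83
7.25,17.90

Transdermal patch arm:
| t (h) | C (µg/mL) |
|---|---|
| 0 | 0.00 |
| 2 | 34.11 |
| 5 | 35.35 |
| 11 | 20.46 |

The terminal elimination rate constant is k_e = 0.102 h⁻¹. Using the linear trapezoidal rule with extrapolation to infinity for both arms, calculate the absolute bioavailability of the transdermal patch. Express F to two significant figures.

Trapezoidal AUC_0→7.25 (IV):
  [0→1.5]: (37.49+32.17)/2 × 1.5 = 52.245
  [1.5→5.5]: (32.17+21.39)/2 × 4 = 107.12
  [5.5→5.75]: (21.39+20.86)/2 × 0.25 = 5.28125
  [5.75→6.75]: (20.86+18.83)/2 × 1 = 19.845
  [6.75→7.25]: (18.83+17.90)/2 × 0.5 = 9.1825
  Sum = 193.67375 µg/mL·h
IV tail: 17.90/0.102 = 175.490; AUC_iv,0→∞ = 193.67375 + 175.490 = 369.16375 µg/mL·h
Trapezoidal AUC_0→11 (transdermal patch):
  [0→2]: (0.00+34.11)/2 × 2 = 34.11
  [2→5]: (34.11+35.35)/2 × 3 = 104.19
  [5→11]: (35.35+20.46)/2 × 6 = 167.43
  Sum = 305.73 µg/mL·h
transdermal patch tail: 20.46/0.102 = 200.588; AUC_ev,0→∞ = 305.73 + 200.588 = 506.318 µg/mL·h
F = (AUC_ev/D_ev)/(AUC_iv/D_iv) = (506.318/800)/(369.16375/200) = 0.6328975/1.84582 = 0.3429

F = 0.34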